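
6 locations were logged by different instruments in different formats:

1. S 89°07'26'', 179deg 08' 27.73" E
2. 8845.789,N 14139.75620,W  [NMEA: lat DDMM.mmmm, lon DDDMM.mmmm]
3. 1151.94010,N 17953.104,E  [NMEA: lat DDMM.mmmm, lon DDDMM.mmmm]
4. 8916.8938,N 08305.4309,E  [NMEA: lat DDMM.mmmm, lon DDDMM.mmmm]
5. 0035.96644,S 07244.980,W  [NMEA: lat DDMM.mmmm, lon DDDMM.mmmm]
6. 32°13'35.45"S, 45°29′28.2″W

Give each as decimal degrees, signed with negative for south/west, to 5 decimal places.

1. -89.12389, 179.14104
2. 88.76315, -141.66260
3. 11.86567, 179.88507
4. 89.28156, 83.09052
5. -0.59944, -72.74967
6. -32.22651, -45.49117

Point 1:
  φ: 89 + 7/60 + 26/3600 = 89.123889
  S ⇒ negate
  Longitude: 179° + 8/60 + 27.73/3600 = 179 + 0.133333 + 0.007703 = 179.141036
  E ⇒ keep positive
Point 2:
  φ: split at 2 digits → 88° and 45.789′; 88 + 45.789/60 = 88.763150
  N → positive
  λ: split at 3 digits → 141° and 39.7562′; 141 + 39.7562/60 = 141.662603
  W → negative
Point 3:
  Latitude: split at 2 digits → 11° and 51.9401′; 11 + 51.9401/60 = 11.865668
  N ⇒ keep positive
  λ: degrees = first 3 digits = 179, minutes = 53.104; 179 + 53.104/60 = 179.885067
  E → positive
Point 4:
  Lat: degrees = first 2 digits = 89, minutes = 16.8938; 89 + 16.8938/60 = 89.281563
  N ⇒ keep positive
  λ: degrees = first 3 digits = 83, minutes = 5.4309; 83 + 5.4309/60 = 83.090515
  E ⇒ keep positive
Point 5:
  Lat: split at 2 digits → 00° and 35.96644′; 0 + 35.96644/60 = 0.599441
  S → negative
  λ: degrees = first 3 digits = 72, minutes = 44.98; 72 + 44.98/60 = 72.749667
  W ⇒ negate
Point 6:
  Latitude: 32° + 13/60 + 35.45/3600 = 32 + 0.216667 + 0.009847 = 32.226514
  S ⇒ negate
  Longitude: 45 + 29/60 + 28.2/3600 = 45.491167
  W → negative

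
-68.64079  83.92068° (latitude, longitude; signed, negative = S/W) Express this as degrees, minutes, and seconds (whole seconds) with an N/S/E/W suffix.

68°38′27″ S, 83°55′14″ E

Latitude is negative → S; |value| = 68.640790
Latitude: 0.640790° → 38.44740′; 0.44740 × 60 = 26.84″
Lon: 0.920680 × 60 = 55.24080′ → 55′, remainder × 60 = 14.45″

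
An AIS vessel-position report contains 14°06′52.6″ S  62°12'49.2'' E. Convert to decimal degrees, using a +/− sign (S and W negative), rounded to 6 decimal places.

φ: 6′ + 52.6″ = 6.87667′; 14 + 6.87667/60 = 14.1146111
hemisphere S, so the sign is −
Longitude: 62 + 12/60 + 49.2/3600 = 62.2136667
E → positive

-14.114611, 62.213667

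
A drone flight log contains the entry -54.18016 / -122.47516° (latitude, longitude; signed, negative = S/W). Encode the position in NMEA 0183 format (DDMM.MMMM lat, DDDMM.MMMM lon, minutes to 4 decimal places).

5410.8096,S / 12228.5096,W

Latitude is negative → S; |value| = 54.180160
Latitude: 54° + 0.180160 × 60 = 54° 10.809600′
Longitude is negative → W; |value| = 122.475160
Longitude: minutes = (122.475160 − 122) × 60 = 28.509600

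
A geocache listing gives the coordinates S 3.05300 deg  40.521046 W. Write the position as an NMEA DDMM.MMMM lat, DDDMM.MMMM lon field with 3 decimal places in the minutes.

Lat: minutes = (3.053000 − 3) × 60 = 3.18000
Longitude: minutes = (40.521046 − 40) × 60 = 31.26276

0303.180,S / 04031.263,W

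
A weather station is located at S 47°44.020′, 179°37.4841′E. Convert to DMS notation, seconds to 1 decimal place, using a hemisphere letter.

Lat: fractional minutes 0.02000 × 60 = 1.200″
λ: 37.48410′ → 37′ and 0.48410 × 60 = 29.046″

47°44′1.2″ S, 179°37′29.0″ E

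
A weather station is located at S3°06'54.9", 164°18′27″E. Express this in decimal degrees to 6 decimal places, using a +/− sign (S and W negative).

-3.115250, 164.307500

Lat: 6′ + 54.9″ = 6.91500′; 3 + 6.91500/60 = 3.1152500
hemisphere S, so the sign is −
Lon: 164° + 18/60 + 27/3600 = 164 + 0.300000 + 0.007500 = 164.3075000
E → positive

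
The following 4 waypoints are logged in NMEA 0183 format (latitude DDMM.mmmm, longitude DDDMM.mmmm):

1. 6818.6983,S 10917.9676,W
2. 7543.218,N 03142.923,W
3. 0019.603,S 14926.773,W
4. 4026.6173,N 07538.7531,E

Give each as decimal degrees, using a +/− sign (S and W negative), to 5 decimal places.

1. -68.31164, -109.29946
2. 75.72030, -31.71538
3. -0.32672, -149.44622
4. 40.44362, 75.64589

Point 1:
  Lat: split at 2 digits → 68° and 18.6983′; 68 + 18.6983/60 = 68.311638
  S ⇒ negate
  λ: split at 3 digits → 109° and 17.9676′; 109 + 17.9676/60 = 109.299460
  hemisphere W, so the sign is −
Point 2:
  Lat: split at 2 digits → 75° and 43.218′; 75 + 43.218/60 = 75.720300
  N ⇒ keep positive
  λ: split at 3 digits → 031° and 42.923′; 31 + 42.923/60 = 31.715383
  hemisphere W, so the sign is −
Point 3:
  Lat: degrees = first 2 digits = 0, minutes = 19.603; 0 + 19.603/60 = 0.326717
  hemisphere S, so the sign is −
  Lon: split at 3 digits → 149° and 26.773′; 149 + 26.773/60 = 149.446217
  W ⇒ negate
Point 4:
  φ: split at 2 digits → 40° and 26.6173′; 40 + 26.6173/60 = 40.443622
  N → positive
  Longitude: degrees = first 3 digits = 75, minutes = 38.7531; 75 + 38.7531/60 = 75.645885
  E → positive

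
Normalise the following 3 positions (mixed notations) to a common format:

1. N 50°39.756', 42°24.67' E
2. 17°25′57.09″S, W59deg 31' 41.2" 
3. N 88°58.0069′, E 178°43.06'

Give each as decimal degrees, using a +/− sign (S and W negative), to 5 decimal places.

Point 1:
  Lat: 50 + 39.756/60 = 50.662600
  N → positive
  Lon: 24.67′ = 0.411167°; total 42.411167
  E ⇒ keep positive
Point 2:
  φ: 25′ + 57.09″ = 25.95150′; 17 + 25.95150/60 = 17.432525
  S → negative
  Lon: 59° + 31/60 + 41.2/3600 = 59 + 0.516667 + 0.011444 = 59.528111
  W → negative
Point 3:
  Latitude: 88 + 58.0069/60 = 88.966782
  N ⇒ keep positive
  Longitude: 43.06′ = 0.717667°; total 178.717667
  E ⇒ keep positive

1. 50.66260, 42.41117
2. -17.43253, -59.52811
3. 88.96678, 178.71767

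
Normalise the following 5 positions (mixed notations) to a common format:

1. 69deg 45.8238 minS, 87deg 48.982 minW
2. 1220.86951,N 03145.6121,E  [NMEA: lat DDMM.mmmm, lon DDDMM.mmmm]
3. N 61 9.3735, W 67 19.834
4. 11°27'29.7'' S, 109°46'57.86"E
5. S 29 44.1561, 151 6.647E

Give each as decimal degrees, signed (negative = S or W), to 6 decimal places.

Point 1:
  Latitude: 45.8238′ = 0.763730°; total 69.7637300
  hemisphere S, so the sign is −
  λ: 48.982′ = 0.816367°; total 87.8163667
  hemisphere W, so the sign is −
Point 2:
  Lat: degrees = first 2 digits = 12, minutes = 20.86951; 12 + 20.86951/60 = 12.3478252
  N → positive
  Lon: split at 3 digits → 031° and 45.6121′; 31 + 45.6121/60 = 31.7602017
  E ⇒ keep positive
Point 3:
  φ: 9.3735′ = 0.156225°; total 61.1562250
  N ⇒ keep positive
  Lon: 67 + 19.834/60 = 67.3305667
  W ⇒ negate
Point 4:
  φ: 27′ + 29.7″ = 27.49500′; 11 + 27.49500/60 = 11.4582500
  S ⇒ negate
  Longitude: 46′ + 57.86″ = 46.96433′; 109 + 46.96433/60 = 109.7827389
  E → positive
Point 5:
  Lat: 44.1561′ = 0.735935°; total 29.7359350
  S ⇒ negate
  Longitude: 6.647′ = 0.110783°; total 151.1107833
  E → positive

1. -69.763730, -87.816367
2. 12.347825, 31.760202
3. 61.156225, -67.330567
4. -11.458250, 109.782739
5. -29.735935, 151.110783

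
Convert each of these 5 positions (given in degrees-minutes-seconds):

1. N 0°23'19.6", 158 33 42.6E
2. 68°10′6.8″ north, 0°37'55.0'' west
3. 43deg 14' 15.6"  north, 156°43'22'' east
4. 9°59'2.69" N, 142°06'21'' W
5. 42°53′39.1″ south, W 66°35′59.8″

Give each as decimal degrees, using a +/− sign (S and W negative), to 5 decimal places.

Point 1:
  Lat: 0° + 23/60 + 19.6/3600 = 0 + 0.383333 + 0.005444 = 0.388778
  N ⇒ keep positive
  λ: 33′ + 42.6″ = 33.71000′; 158 + 33.71000/60 = 158.561833
  E → positive
Point 2:
  Latitude: 68 + 10/60 + 6.8/3600 = 68.168556
  N ⇒ keep positive
  Longitude: 0° + 37/60 + 55/3600 = 0 + 0.616667 + 0.015278 = 0.631944
  W ⇒ negate
Point 3:
  φ: 43° + 14/60 + 15.6/3600 = 43 + 0.233333 + 0.004333 = 43.237667
  N ⇒ keep positive
  λ: 43′ + 22″ = 43.36667′; 156 + 43.36667/60 = 156.722778
  E → positive
Point 4:
  Lat: 9 + 59/60 + 2.69/3600 = 9.984081
  N → positive
  Lon: 142° + 6/60 + 21/3600 = 142 + 0.100000 + 0.005833 = 142.105833
  W ⇒ negate
Point 5:
  φ: 53′ + 39.1″ = 53.65167′; 42 + 53.65167/60 = 42.894194
  S → negative
  Lon: 35′ + 59.8″ = 35.99667′; 66 + 35.99667/60 = 66.599944
  W ⇒ negate

1. 0.38878, 158.56183
2. 68.16856, -0.63194
3. 43.23767, 156.72278
4. 9.98408, -142.10583
5. -42.89419, -66.59994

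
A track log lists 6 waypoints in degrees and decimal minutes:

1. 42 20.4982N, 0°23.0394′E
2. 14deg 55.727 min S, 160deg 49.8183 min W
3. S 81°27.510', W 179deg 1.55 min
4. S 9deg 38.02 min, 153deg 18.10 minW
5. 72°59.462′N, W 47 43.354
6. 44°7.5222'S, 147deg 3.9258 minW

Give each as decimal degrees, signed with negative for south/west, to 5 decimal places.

Point 1:
  Lat: 42 + 20.4982/60 = 42.341637
  N ⇒ keep positive
  λ: 23.0394′ = 0.383990°; total 0.383990
  E ⇒ keep positive
Point 2:
  Lat: 55.727′ = 0.928783°; total 14.928783
  S → negative
  Longitude: 160 + 49.8183/60 = 160.830305
  W ⇒ negate
Point 3:
  φ: 27.51′ = 0.458500°; total 81.458500
  hemisphere S, so the sign is −
  λ: 179 + 1.55/60 = 179.025833
  W ⇒ negate
Point 4:
  Lat: 9 + 38.02/60 = 9.633667
  S → negative
  Lon: 18.1′ = 0.301667°; total 153.301667
  W → negative
Point 5:
  φ: 59.462′ = 0.991033°; total 72.991033
  N ⇒ keep positive
  λ: 43.354′ = 0.722567°; total 47.722567
  W → negative
Point 6:
  φ: 7.5222′ = 0.125370°; total 44.125370
  S → negative
  Longitude: 3.9258′ = 0.065430°; total 147.065430
  hemisphere W, so the sign is −

1. 42.34164, 0.38399
2. -14.92878, -160.83031
3. -81.45850, -179.02583
4. -9.63367, -153.30167
5. 72.99103, -47.72257
6. -44.12537, -147.06543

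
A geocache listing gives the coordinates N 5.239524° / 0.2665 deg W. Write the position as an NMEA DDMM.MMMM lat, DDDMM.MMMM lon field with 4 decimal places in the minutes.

0514.3714,N / 00015.9900,W

Lat: fractional part 0.239524 → 14.371440 minutes
λ: minutes = (0.266500 − 0) × 60 = 15.990000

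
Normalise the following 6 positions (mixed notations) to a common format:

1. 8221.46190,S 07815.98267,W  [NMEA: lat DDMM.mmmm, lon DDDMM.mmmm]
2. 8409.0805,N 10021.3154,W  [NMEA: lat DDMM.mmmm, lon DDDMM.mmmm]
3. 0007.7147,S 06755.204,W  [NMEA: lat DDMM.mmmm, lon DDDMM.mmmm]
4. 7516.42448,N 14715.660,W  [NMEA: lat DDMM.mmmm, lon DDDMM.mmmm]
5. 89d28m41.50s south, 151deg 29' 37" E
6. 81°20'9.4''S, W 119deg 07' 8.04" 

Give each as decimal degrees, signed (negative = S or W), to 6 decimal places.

1. -82.357698, -78.266378
2. 84.151342, -100.355257
3. -0.128578, -67.920067
4. 75.273741, -147.261000
5. -89.478194, 151.493611
6. -81.335944, -119.118900

Point 1:
  φ: split at 2 digits → 82° and 21.4619′; 82 + 21.4619/60 = 82.3576983
  S ⇒ negate
  λ: split at 3 digits → 078° and 15.98267′; 78 + 15.98267/60 = 78.2663778
  W ⇒ negate
Point 2:
  Latitude: split at 2 digits → 84° and 9.0805′; 84 + 9.0805/60 = 84.1513417
  N ⇒ keep positive
  Longitude: degrees = first 3 digits = 100, minutes = 21.3154; 100 + 21.3154/60 = 100.3552567
  W ⇒ negate
Point 3:
  φ: degrees = first 2 digits = 0, minutes = 7.7147; 0 + 7.7147/60 = 0.1285783
  S → negative
  Lon: split at 3 digits → 067° and 55.204′; 67 + 55.204/60 = 67.9200667
  W ⇒ negate
Point 4:
  Lat: split at 2 digits → 75° and 16.42448′; 75 + 16.42448/60 = 75.2737413
  N ⇒ keep positive
  Lon: split at 3 digits → 147° and 15.66′; 147 + 15.66/60 = 147.2610000
  W ⇒ negate
Point 5:
  φ: 89 + 28/60 + 41.5/3600 = 89.4781944
  hemisphere S, so the sign is −
  Lon: 151 + 29/60 + 37/3600 = 151.4936111
  E → positive
Point 6:
  Latitude: 81° + 20/60 + 9.4/3600 = 81 + 0.333333 + 0.002611 = 81.3359444
  hemisphere S, so the sign is −
  λ: 119 + 7/60 + 8.04/3600 = 119.1189000
  hemisphere W, so the sign is −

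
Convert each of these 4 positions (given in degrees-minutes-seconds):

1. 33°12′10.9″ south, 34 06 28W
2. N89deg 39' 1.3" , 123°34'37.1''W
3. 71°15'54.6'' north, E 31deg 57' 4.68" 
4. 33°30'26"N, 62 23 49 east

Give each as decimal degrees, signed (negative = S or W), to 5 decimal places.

1. -33.20303, -34.10778
2. 89.65036, -123.57697
3. 71.26517, 31.95130
4. 33.50722, 62.39694

Point 1:
  φ: 33 + 12/60 + 10.9/3600 = 33.203028
  S → negative
  λ: 34° + 6/60 + 28/3600 = 34 + 0.100000 + 0.007778 = 34.107778
  W → negative
Point 2:
  Lat: 89 + 39/60 + 1.3/3600 = 89.650361
  N → positive
  λ: 34′ + 37.1″ = 34.61833′; 123 + 34.61833/60 = 123.576972
  hemisphere W, so the sign is −
Point 3:
  Latitude: 71 + 15/60 + 54.6/3600 = 71.265167
  N → positive
  Longitude: 31 + 57/60 + 4.68/3600 = 31.951300
  E ⇒ keep positive
Point 4:
  Latitude: 33° + 30/60 + 26/3600 = 33 + 0.500000 + 0.007222 = 33.507222
  N → positive
  Longitude: 62 + 23/60 + 49/3600 = 62.396944
  E → positive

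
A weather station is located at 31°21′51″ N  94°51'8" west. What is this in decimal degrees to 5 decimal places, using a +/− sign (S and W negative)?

31.36417, -94.85222

φ: 31 + 21/60 + 51/3600 = 31.364167
N ⇒ keep positive
λ: 94° + 51/60 + 8/3600 = 94 + 0.850000 + 0.002222 = 94.852222
W ⇒ negate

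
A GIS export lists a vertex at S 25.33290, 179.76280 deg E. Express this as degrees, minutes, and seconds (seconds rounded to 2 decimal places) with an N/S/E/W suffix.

25°19′58.44″ S, 179°45′46.08″ E

Latitude: whole degrees 25; 19.97400′ → 19′ and 58.4400″
λ: 0.762800° → 45.76800′; 0.76800 × 60 = 46.0800″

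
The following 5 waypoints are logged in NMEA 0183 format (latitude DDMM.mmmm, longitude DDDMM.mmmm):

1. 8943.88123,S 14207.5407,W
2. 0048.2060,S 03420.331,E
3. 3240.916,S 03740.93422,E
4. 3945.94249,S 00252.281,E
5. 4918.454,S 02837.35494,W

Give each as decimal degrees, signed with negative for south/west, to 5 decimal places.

1. -89.73135, -142.12568
2. -0.80343, 34.33885
3. -32.68193, 37.68224
4. -39.76571, 2.87135
5. -49.30757, -28.62258

Point 1:
  Latitude: degrees = first 2 digits = 89, minutes = 43.88123; 89 + 43.88123/60 = 89.731354
  S ⇒ negate
  Lon: degrees = first 3 digits = 142, minutes = 7.5407; 142 + 7.5407/60 = 142.125678
  hemisphere W, so the sign is −
Point 2:
  φ: split at 2 digits → 00° and 48.206′; 0 + 48.206/60 = 0.803433
  hemisphere S, so the sign is −
  λ: degrees = first 3 digits = 34, minutes = 20.331; 34 + 20.331/60 = 34.338850
  E → positive
Point 3:
  Latitude: split at 2 digits → 32° and 40.916′; 32 + 40.916/60 = 32.681933
  hemisphere S, so the sign is −
  Lon: degrees = first 3 digits = 37, minutes = 40.93422; 37 + 40.93422/60 = 37.682237
  E → positive
Point 4:
  φ: split at 2 digits → 39° and 45.94249′; 39 + 45.94249/60 = 39.765708
  S ⇒ negate
  λ: degrees = first 3 digits = 2, minutes = 52.281; 2 + 52.281/60 = 2.871350
  E → positive
Point 5:
  φ: degrees = first 2 digits = 49, minutes = 18.454; 49 + 18.454/60 = 49.307567
  S → negative
  λ: degrees = first 3 digits = 28, minutes = 37.35494; 28 + 37.35494/60 = 28.622582
  W ⇒ negate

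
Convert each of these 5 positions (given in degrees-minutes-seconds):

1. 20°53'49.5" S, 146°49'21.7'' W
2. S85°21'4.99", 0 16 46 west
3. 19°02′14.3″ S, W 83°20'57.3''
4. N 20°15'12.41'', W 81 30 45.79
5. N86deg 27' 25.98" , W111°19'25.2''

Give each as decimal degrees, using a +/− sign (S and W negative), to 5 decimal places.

Point 1:
  φ: 20° + 53/60 + 49.5/3600 = 20 + 0.883333 + 0.013750 = 20.897083
  S → negative
  Longitude: 49′ + 21.7″ = 49.36167′; 146 + 49.36167/60 = 146.822694
  W → negative
Point 2:
  φ: 85° + 21/60 + 4.99/3600 = 85 + 0.350000 + 0.001386 = 85.351386
  hemisphere S, so the sign is −
  Longitude: 16′ + 46″ = 16.76667′; 0 + 16.76667/60 = 0.279444
  W ⇒ negate
Point 3:
  Latitude: 2′ + 14.3″ = 2.23833′; 19 + 2.23833/60 = 19.037306
  S ⇒ negate
  λ: 83° + 20/60 + 57.3/3600 = 83 + 0.333333 + 0.015917 = 83.349250
  W → negative
Point 4:
  φ: 15′ + 12.41″ = 15.20683′; 20 + 15.20683/60 = 20.253447
  N ⇒ keep positive
  λ: 81 + 30/60 + 45.79/3600 = 81.512719
  hemisphere W, so the sign is −
Point 5:
  Latitude: 86° + 27/60 + 25.98/3600 = 86 + 0.450000 + 0.007217 = 86.457217
  N ⇒ keep positive
  λ: 19′ + 25.2″ = 19.42000′; 111 + 19.42000/60 = 111.323667
  hemisphere W, so the sign is −

1. -20.89708, -146.82269
2. -85.35139, -0.27944
3. -19.03731, -83.34925
4. 20.25345, -81.51272
5. 86.45722, -111.32367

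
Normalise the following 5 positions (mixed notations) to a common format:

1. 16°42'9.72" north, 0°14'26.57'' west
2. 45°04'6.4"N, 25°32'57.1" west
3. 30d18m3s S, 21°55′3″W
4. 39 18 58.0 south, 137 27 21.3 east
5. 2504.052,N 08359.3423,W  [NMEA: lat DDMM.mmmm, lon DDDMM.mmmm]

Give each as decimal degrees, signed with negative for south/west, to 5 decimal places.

1. 16.70270, -0.24071
2. 45.06844, -25.54919
3. -30.30083, -21.91750
4. -39.31611, 137.45592
5. 25.06753, -83.98904

Point 1:
  φ: 16° + 42/60 + 9.72/3600 = 16 + 0.700000 + 0.002700 = 16.702700
  N ⇒ keep positive
  Longitude: 14′ + 26.57″ = 14.44283′; 0 + 14.44283/60 = 0.240714
  hemisphere W, so the sign is −
Point 2:
  Latitude: 45° + 4/60 + 6.4/3600 = 45 + 0.066667 + 0.001778 = 45.068444
  N ⇒ keep positive
  λ: 25° + 32/60 + 57.1/3600 = 25 + 0.533333 + 0.015861 = 25.549194
  hemisphere W, so the sign is −
Point 3:
  Lat: 30° + 18/60 + 3/3600 = 30 + 0.300000 + 0.000833 = 30.300833
  S → negative
  Lon: 21 + 55/60 + 3/3600 = 21.917500
  W → negative
Point 4:
  Lat: 39 + 18/60 + 58/3600 = 39.316111
  S → negative
  Longitude: 137° + 27/60 + 21.3/3600 = 137 + 0.450000 + 0.005917 = 137.455917
  E ⇒ keep positive
Point 5:
  Lat: degrees = first 2 digits = 25, minutes = 4.052; 25 + 4.052/60 = 25.067533
  N → positive
  λ: split at 3 digits → 083° and 59.3423′; 83 + 59.3423/60 = 83.989038
  hemisphere W, so the sign is −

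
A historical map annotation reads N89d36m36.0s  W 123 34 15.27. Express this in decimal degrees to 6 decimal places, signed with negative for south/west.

89.610000, -123.570908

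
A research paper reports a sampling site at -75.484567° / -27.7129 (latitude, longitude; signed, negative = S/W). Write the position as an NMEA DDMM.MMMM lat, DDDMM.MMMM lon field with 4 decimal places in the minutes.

7529.0740,S / 02742.7740,W

Latitude is negative → S; |value| = 75.484567
Latitude: 75° + 0.484567 × 60 = 75° 29.074020′
Longitude is negative → W; |value| = 27.712900
Longitude: 27° + 0.712900 × 60 = 27° 42.774000′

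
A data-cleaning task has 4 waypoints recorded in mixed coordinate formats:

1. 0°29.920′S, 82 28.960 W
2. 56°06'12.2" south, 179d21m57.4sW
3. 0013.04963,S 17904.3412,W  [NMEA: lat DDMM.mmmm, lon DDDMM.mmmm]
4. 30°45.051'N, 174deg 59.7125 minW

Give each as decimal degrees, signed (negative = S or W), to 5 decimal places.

Point 1:
  Lat: 29.92′ = 0.498667°; total 0.498667
  S ⇒ negate
  Lon: 82 + 28.96/60 = 82.482667
  W → negative
Point 2:
  φ: 56 + 6/60 + 12.2/3600 = 56.103389
  S → negative
  Longitude: 179° + 21/60 + 57.4/3600 = 179 + 0.350000 + 0.015944 = 179.365944
  hemisphere W, so the sign is −
Point 3:
  φ: degrees = first 2 digits = 0, minutes = 13.04963; 0 + 13.04963/60 = 0.217494
  S → negative
  Longitude: degrees = first 3 digits = 179, minutes = 4.3412; 179 + 4.3412/60 = 179.072353
  W → negative
Point 4:
  φ: 45.051′ = 0.750850°; total 30.750850
  N → positive
  λ: 59.7125′ = 0.995208°; total 174.995208
  W → negative

1. -0.49867, -82.48267
2. -56.10339, -179.36594
3. -0.21749, -179.07235
4. 30.75085, -174.99521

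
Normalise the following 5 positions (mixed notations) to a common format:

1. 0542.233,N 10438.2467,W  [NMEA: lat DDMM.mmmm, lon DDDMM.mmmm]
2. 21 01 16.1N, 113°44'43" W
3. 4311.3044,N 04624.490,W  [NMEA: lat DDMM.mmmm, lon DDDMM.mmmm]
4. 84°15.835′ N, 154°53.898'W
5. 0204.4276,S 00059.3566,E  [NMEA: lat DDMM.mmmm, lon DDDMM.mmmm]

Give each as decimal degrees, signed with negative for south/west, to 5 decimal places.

1. 5.70388, -104.63745
2. 21.02114, -113.74528
3. 43.18841, -46.40817
4. 84.26392, -154.89830
5. -2.07379, 0.98928

Point 1:
  Lat: split at 2 digits → 05° and 42.233′; 5 + 42.233/60 = 5.703883
  N → positive
  Longitude: split at 3 digits → 104° and 38.2467′; 104 + 38.2467/60 = 104.637445
  hemisphere W, so the sign is −
Point 2:
  Lat: 1′ + 16.1″ = 1.26833′; 21 + 1.26833/60 = 21.021139
  N ⇒ keep positive
  Longitude: 113 + 44/60 + 43/3600 = 113.745278
  W ⇒ negate
Point 3:
  φ: split at 2 digits → 43° and 11.3044′; 43 + 11.3044/60 = 43.188407
  N → positive
  Longitude: split at 3 digits → 046° and 24.49′; 46 + 24.49/60 = 46.408167
  W → negative
Point 4:
  φ: 84 + 15.835/60 = 84.263917
  N → positive
  Lon: 154 + 53.898/60 = 154.898300
  W → negative
Point 5:
  Lat: split at 2 digits → 02° and 4.4276′; 2 + 4.4276/60 = 2.073793
  hemisphere S, so the sign is −
  λ: degrees = first 3 digits = 0, minutes = 59.3566; 0 + 59.3566/60 = 0.989277
  E → positive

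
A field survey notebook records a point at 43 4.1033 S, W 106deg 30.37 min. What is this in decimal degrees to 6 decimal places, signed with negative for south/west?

-43.068388, -106.506167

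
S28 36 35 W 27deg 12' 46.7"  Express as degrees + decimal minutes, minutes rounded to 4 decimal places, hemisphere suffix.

Latitude: seconds/60 = 0.58333; minutes = 36 + 0.58333 = 36.583333
Longitude: 12 + 46.7/60 = 12.778333′

28° 36.5833′ S, 27° 12.7783′ W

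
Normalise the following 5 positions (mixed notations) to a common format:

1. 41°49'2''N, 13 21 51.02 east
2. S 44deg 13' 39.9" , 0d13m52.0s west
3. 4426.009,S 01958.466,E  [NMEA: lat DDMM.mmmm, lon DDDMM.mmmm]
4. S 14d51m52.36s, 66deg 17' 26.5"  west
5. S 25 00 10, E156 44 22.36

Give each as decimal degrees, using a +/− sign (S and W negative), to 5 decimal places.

1. 41.81722, 13.36417
2. -44.22775, -0.23111
3. -44.43348, 19.97443
4. -14.86454, -66.29069
5. -25.00278, 156.73954

Point 1:
  Latitude: 49′ + 2″ = 49.03333′; 41 + 49.03333/60 = 41.817222
  N ⇒ keep positive
  Lon: 21′ + 51.02″ = 21.85033′; 13 + 21.85033/60 = 13.364172
  E ⇒ keep positive
Point 2:
  Latitude: 44° + 13/60 + 39.9/3600 = 44 + 0.216667 + 0.011083 = 44.227750
  S → negative
  Lon: 0 + 13/60 + 52/3600 = 0.231111
  W → negative
Point 3:
  Latitude: degrees = first 2 digits = 44, minutes = 26.009; 44 + 26.009/60 = 44.433483
  hemisphere S, so the sign is −
  λ: degrees = first 3 digits = 19, minutes = 58.466; 19 + 58.466/60 = 19.974433
  E → positive
Point 4:
  φ: 14° + 51/60 + 52.36/3600 = 14 + 0.850000 + 0.014544 = 14.864544
  hemisphere S, so the sign is −
  λ: 17′ + 26.5″ = 17.44167′; 66 + 17.44167/60 = 66.290694
  hemisphere W, so the sign is −
Point 5:
  Latitude: 25 + 0/60 + 10/3600 = 25.002778
  S ⇒ negate
  λ: 44′ + 22.36″ = 44.37267′; 156 + 44.37267/60 = 156.739544
  E → positive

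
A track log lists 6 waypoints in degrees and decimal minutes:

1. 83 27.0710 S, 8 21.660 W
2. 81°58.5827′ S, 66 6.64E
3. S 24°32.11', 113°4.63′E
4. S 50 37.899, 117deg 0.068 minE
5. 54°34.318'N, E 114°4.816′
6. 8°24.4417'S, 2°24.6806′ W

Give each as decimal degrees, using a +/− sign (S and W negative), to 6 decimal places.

1. -83.451183, -8.361000
2. -81.976378, 66.110667
3. -24.535167, 113.077167
4. -50.631650, 117.001133
5. 54.571967, 114.080267
6. -8.407362, -2.411343

Point 1:
  Latitude: 83 + 27.071/60 = 83.4511833
  hemisphere S, so the sign is −
  Lon: 8 + 21.66/60 = 8.3610000
  W ⇒ negate
Point 2:
  Lat: 58.5827′ = 0.976378°; total 81.9763783
  hemisphere S, so the sign is −
  λ: 66 + 6.64/60 = 66.1106667
  E → positive
Point 3:
  φ: 32.11′ = 0.535167°; total 24.5351667
  S ⇒ negate
  Longitude: 113 + 4.63/60 = 113.0771667
  E → positive
Point 4:
  Latitude: 50 + 37.899/60 = 50.6316500
  S ⇒ negate
  Longitude: 0.068′ = 0.001133°; total 117.0011333
  E ⇒ keep positive
Point 5:
  Latitude: 54 + 34.318/60 = 54.5719667
  N ⇒ keep positive
  Longitude: 4.816′ = 0.080267°; total 114.0802667
  E ⇒ keep positive
Point 6:
  Lat: 8 + 24.4417/60 = 8.4073617
  S → negative
  λ: 24.6806′ = 0.411343°; total 2.4113433
  hemisphere W, so the sign is −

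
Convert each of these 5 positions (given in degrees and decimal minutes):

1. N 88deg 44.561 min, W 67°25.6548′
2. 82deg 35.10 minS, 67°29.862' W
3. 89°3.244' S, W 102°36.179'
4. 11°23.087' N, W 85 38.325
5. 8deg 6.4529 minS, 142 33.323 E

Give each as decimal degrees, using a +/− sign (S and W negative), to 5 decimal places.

Point 1:
  Latitude: 44.561′ = 0.742683°; total 88.742683
  N → positive
  λ: 67 + 25.6548/60 = 67.427580
  hemisphere W, so the sign is −
Point 2:
  φ: 82 + 35.1/60 = 82.585000
  hemisphere S, so the sign is −
  Longitude: 67 + 29.862/60 = 67.497700
  W → negative
Point 3:
  Latitude: 3.244′ = 0.054067°; total 89.054067
  S → negative
  λ: 102 + 36.179/60 = 102.602983
  hemisphere W, so the sign is −
Point 4:
  Latitude: 11 + 23.087/60 = 11.384783
  N ⇒ keep positive
  Longitude: 38.325′ = 0.638750°; total 85.638750
  hemisphere W, so the sign is −
Point 5:
  φ: 6.4529′ = 0.107548°; total 8.107548
  hemisphere S, so the sign is −
  Lon: 142 + 33.323/60 = 142.555383
  E ⇒ keep positive

1. 88.74268, -67.42758
2. -82.58500, -67.49770
3. -89.05407, -102.60298
4. 11.38478, -85.63875
5. -8.10755, 142.55538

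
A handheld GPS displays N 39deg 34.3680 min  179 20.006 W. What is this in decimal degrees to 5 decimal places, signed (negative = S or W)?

39.57280, -179.33343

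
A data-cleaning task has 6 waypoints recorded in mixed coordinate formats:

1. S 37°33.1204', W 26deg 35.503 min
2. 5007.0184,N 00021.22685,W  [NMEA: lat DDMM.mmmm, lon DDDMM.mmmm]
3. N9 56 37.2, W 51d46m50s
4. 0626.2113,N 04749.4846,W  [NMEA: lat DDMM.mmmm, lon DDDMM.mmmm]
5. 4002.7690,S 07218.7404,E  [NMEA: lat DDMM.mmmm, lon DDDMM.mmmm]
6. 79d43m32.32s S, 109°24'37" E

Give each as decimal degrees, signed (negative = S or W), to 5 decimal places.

1. -37.55201, -26.59172
2. 50.11697, -0.35378
3. 9.94367, -51.78056
4. 6.43686, -47.82474
5. -40.04615, 72.31234
6. -79.72564, 109.41028

Point 1:
  Lat: 33.1204′ = 0.552007°; total 37.552007
  hemisphere S, so the sign is −
  Lon: 35.503′ = 0.591717°; total 26.591717
  W → negative
Point 2:
  Lat: split at 2 digits → 50° and 7.0184′; 50 + 7.0184/60 = 50.116973
  N ⇒ keep positive
  Longitude: degrees = first 3 digits = 0, minutes = 21.22685; 0 + 21.22685/60 = 0.353781
  W ⇒ negate
Point 3:
  Latitude: 9 + 56/60 + 37.2/3600 = 9.943667
  N → positive
  Longitude: 51° + 46/60 + 50/3600 = 51 + 0.766667 + 0.013889 = 51.780556
  W ⇒ negate
Point 4:
  Lat: split at 2 digits → 06° and 26.2113′; 6 + 26.2113/60 = 6.436855
  N ⇒ keep positive
  λ: split at 3 digits → 047° and 49.4846′; 47 + 49.4846/60 = 47.824743
  W → negative
Point 5:
  Lat: degrees = first 2 digits = 40, minutes = 2.769; 40 + 2.769/60 = 40.046150
  hemisphere S, so the sign is −
  Longitude: degrees = first 3 digits = 72, minutes = 18.7404; 72 + 18.7404/60 = 72.312340
  E → positive
Point 6:
  φ: 43′ + 32.32″ = 43.53867′; 79 + 43.53867/60 = 79.725644
  S → negative
  Longitude: 109 + 24/60 + 37/3600 = 109.410278
  E → positive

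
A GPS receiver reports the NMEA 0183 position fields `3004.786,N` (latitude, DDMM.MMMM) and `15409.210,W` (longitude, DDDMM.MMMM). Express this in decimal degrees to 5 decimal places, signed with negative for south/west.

30.07977, -154.15350

φ: degrees = first 2 digits = 30, minutes = 4.786; 30 + 4.786/60 = 30.079767
N → positive
Lon: degrees = first 3 digits = 154, minutes = 9.21; 154 + 9.21/60 = 154.153500
W → negative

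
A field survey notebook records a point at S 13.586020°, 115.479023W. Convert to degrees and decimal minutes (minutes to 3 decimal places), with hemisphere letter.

13° 35.161′ S, 115° 28.741′ W

φ: minutes = (13.586020 − 13) × 60 = 35.16120
Longitude: minutes = (115.479023 − 115) × 60 = 28.74138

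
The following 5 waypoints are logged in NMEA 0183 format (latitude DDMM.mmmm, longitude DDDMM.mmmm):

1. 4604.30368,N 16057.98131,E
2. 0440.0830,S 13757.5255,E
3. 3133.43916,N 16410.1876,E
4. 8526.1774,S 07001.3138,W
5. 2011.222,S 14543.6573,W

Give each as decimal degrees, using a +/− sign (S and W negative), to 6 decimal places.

Point 1:
  Latitude: split at 2 digits → 46° and 4.30368′; 46 + 4.30368/60 = 46.0717280
  N ⇒ keep positive
  Lon: degrees = first 3 digits = 160, minutes = 57.98131; 160 + 57.98131/60 = 160.9663552
  E → positive
Point 2:
  φ: split at 2 digits → 04° and 40.083′; 4 + 40.083/60 = 4.6680500
  hemisphere S, so the sign is −
  Lon: degrees = first 3 digits = 137, minutes = 57.5255; 137 + 57.5255/60 = 137.9587583
  E → positive
Point 3:
  φ: split at 2 digits → 31° and 33.43916′; 31 + 33.43916/60 = 31.5573193
  N → positive
  Lon: split at 3 digits → 164° and 10.1876′; 164 + 10.1876/60 = 164.1697933
  E ⇒ keep positive
Point 4:
  Latitude: degrees = first 2 digits = 85, minutes = 26.1774; 85 + 26.1774/60 = 85.4362900
  S ⇒ negate
  Lon: degrees = first 3 digits = 70, minutes = 1.3138; 70 + 1.3138/60 = 70.0218967
  hemisphere W, so the sign is −
Point 5:
  Latitude: degrees = first 2 digits = 20, minutes = 11.222; 20 + 11.222/60 = 20.1870333
  S ⇒ negate
  Lon: split at 3 digits → 145° and 43.6573′; 145 + 43.6573/60 = 145.7276217
  W → negative

1. 46.071728, 160.966355
2. -4.668050, 137.958758
3. 31.557319, 164.169793
4. -85.436290, -70.021897
5. -20.187033, -145.727622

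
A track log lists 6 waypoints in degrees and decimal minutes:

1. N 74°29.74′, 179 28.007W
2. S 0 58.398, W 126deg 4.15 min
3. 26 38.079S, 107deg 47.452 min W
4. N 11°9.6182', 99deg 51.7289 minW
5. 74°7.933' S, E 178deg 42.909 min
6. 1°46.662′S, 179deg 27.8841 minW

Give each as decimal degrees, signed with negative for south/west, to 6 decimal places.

Point 1:
  φ: 29.74′ = 0.495667°; total 74.4956667
  N ⇒ keep positive
  λ: 179 + 28.007/60 = 179.4667833
  W ⇒ negate
Point 2:
  φ: 0 + 58.398/60 = 0.9733000
  hemisphere S, so the sign is −
  Lon: 126 + 4.15/60 = 126.0691667
  hemisphere W, so the sign is −
Point 3:
  Lat: 26 + 38.079/60 = 26.6346500
  S ⇒ negate
  Longitude: 47.452′ = 0.790867°; total 107.7908667
  W → negative
Point 4:
  Latitude: 11 + 9.6182/60 = 11.1603033
  N ⇒ keep positive
  λ: 99 + 51.7289/60 = 99.8621483
  W → negative
Point 5:
  φ: 74 + 7.933/60 = 74.1322167
  S ⇒ negate
  Lon: 42.909′ = 0.715150°; total 178.7151500
  E ⇒ keep positive
Point 6:
  Lat: 46.662′ = 0.777700°; total 1.7777000
  hemisphere S, so the sign is −
  λ: 179 + 27.8841/60 = 179.4647350
  W → negative

1. 74.495667, -179.466783
2. -0.973300, -126.069167
3. -26.634650, -107.790867
4. 11.160303, -99.862148
5. -74.132217, 178.715150
6. -1.777700, -179.464735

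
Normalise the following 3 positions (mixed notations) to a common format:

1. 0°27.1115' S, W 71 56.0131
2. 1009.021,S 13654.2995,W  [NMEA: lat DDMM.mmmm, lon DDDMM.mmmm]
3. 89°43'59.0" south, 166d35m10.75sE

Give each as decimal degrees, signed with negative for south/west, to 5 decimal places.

Point 1:
  Lat: 0 + 27.1115/60 = 0.451858
  S ⇒ negate
  Lon: 71 + 56.0131/60 = 71.933552
  W ⇒ negate
Point 2:
  Lat: split at 2 digits → 10° and 9.021′; 10 + 9.021/60 = 10.150350
  S ⇒ negate
  λ: degrees = first 3 digits = 136, minutes = 54.2995; 136 + 54.2995/60 = 136.904992
  W ⇒ negate
Point 3:
  φ: 43′ + 59″ = 43.98333′; 89 + 43.98333/60 = 89.733056
  hemisphere S, so the sign is −
  λ: 166 + 35/60 + 10.75/3600 = 166.586319
  E ⇒ keep positive

1. -0.45186, -71.93355
2. -10.15035, -136.90499
3. -89.73306, 166.58632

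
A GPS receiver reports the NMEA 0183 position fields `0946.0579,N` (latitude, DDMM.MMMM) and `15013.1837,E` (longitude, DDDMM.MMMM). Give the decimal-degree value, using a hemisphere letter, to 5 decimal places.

Lat: split at 2 digits → 09° and 46.0579′; 9 + 46.0579/60 = 9.767632
λ: split at 3 digits → 150° and 13.1837′; 150 + 13.1837/60 = 150.219728

9.76763° N, 150.21973° E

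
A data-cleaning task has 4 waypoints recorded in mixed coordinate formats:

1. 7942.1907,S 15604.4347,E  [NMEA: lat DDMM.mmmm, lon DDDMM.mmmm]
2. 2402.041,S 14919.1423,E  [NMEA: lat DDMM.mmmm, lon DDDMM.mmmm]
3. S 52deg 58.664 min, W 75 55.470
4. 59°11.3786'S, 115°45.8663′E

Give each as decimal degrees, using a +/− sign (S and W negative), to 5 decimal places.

1. -79.70318, 156.07391
2. -24.03402, 149.31904
3. -52.97773, -75.92450
4. -59.18964, 115.76444

Point 1:
  Lat: degrees = first 2 digits = 79, minutes = 42.1907; 79 + 42.1907/60 = 79.703178
  hemisphere S, so the sign is −
  Lon: split at 3 digits → 156° and 4.4347′; 156 + 4.4347/60 = 156.073912
  E ⇒ keep positive
Point 2:
  Latitude: split at 2 digits → 24° and 2.041′; 24 + 2.041/60 = 24.034017
  hemisphere S, so the sign is −
  Longitude: degrees = first 3 digits = 149, minutes = 19.1423; 149 + 19.1423/60 = 149.319038
  E ⇒ keep positive
Point 3:
  Lat: 52 + 58.664/60 = 52.977733
  S → negative
  λ: 75 + 55.47/60 = 75.924500
  hemisphere W, so the sign is −
Point 4:
  φ: 11.3786′ = 0.189643°; total 59.189643
  S ⇒ negate
  Longitude: 115 + 45.8663/60 = 115.764438
  E → positive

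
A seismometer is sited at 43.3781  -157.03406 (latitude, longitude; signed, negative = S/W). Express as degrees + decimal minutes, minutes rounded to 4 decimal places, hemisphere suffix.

Lat: minutes = (43.378100 − 43) × 60 = 22.686000
Longitude is negative → W; |value| = 157.034060
λ: minutes = (157.034060 − 157) × 60 = 2.043600

43° 22.6860′ N, 157° 2.0436′ W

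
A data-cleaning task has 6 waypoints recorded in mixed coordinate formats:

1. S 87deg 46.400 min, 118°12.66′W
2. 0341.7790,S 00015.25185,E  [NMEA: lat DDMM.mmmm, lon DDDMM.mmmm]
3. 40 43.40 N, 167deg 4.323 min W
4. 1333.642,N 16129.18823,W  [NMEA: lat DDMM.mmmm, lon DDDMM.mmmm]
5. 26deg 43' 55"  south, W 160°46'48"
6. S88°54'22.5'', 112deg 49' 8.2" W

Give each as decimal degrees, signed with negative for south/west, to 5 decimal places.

Point 1:
  Latitude: 46.4′ = 0.773333°; total 87.773333
  S → negative
  λ: 12.66′ = 0.211000°; total 118.211000
  W ⇒ negate
Point 2:
  Lat: split at 2 digits → 03° and 41.779′; 3 + 41.779/60 = 3.696317
  hemisphere S, so the sign is −
  Longitude: split at 3 digits → 000° and 15.25185′; 0 + 15.25185/60 = 0.254198
  E ⇒ keep positive
Point 3:
  Latitude: 40 + 43.4/60 = 40.723333
  N → positive
  Lon: 4.323′ = 0.072050°; total 167.072050
  hemisphere W, so the sign is −
Point 4:
  φ: degrees = first 2 digits = 13, minutes = 33.642; 13 + 33.642/60 = 13.560700
  N ⇒ keep positive
  Lon: split at 3 digits → 161° and 29.18823′; 161 + 29.18823/60 = 161.486471
  W → negative
Point 5:
  Lat: 26 + 43/60 + 55/3600 = 26.731944
  S ⇒ negate
  λ: 160 + 46/60 + 48/3600 = 160.780000
  W → negative
Point 6:
  Latitude: 88° + 54/60 + 22.5/3600 = 88 + 0.900000 + 0.006250 = 88.906250
  hemisphere S, so the sign is −
  Lon: 49′ + 8.2″ = 49.13667′; 112 + 49.13667/60 = 112.818944
  W → negative

1. -87.77333, -118.21100
2. -3.69632, 0.25420
3. 40.72333, -167.07205
4. 13.56070, -161.48647
5. -26.73194, -160.78000
6. -88.90625, -112.81894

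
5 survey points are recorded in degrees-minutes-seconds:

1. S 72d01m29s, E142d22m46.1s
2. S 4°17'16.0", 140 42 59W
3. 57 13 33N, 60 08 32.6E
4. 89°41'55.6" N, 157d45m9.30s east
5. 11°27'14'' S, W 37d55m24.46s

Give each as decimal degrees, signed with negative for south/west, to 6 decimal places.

1. -72.024722, 142.379472
2. -4.287778, -140.716389
3. 57.225833, 60.142389
4. 89.698778, 157.752583
5. -11.453889, -37.923461

Point 1:
  φ: 72° + 1/60 + 29/3600 = 72 + 0.016667 + 0.008056 = 72.0247222
  S → negative
  Longitude: 22′ + 46.1″ = 22.76833′; 142 + 22.76833/60 = 142.3794722
  E ⇒ keep positive
Point 2:
  Latitude: 17′ + 16″ = 17.26667′; 4 + 17.26667/60 = 4.2877778
  hemisphere S, so the sign is −
  λ: 140° + 42/60 + 59/3600 = 140 + 0.700000 + 0.016389 = 140.7163889
  hemisphere W, so the sign is −
Point 3:
  φ: 13′ + 33″ = 13.55000′; 57 + 13.55000/60 = 57.2258333
  N → positive
  λ: 8′ + 32.6″ = 8.54333′; 60 + 8.54333/60 = 60.1423889
  E ⇒ keep positive
Point 4:
  Lat: 89° + 41/60 + 55.6/3600 = 89 + 0.683333 + 0.015444 = 89.6987778
  N → positive
  Lon: 157° + 45/60 + 9.3/3600 = 157 + 0.750000 + 0.002583 = 157.7525833
  E ⇒ keep positive
Point 5:
  Latitude: 27′ + 14″ = 27.23333′; 11 + 27.23333/60 = 11.4538889
  hemisphere S, so the sign is −
  λ: 55′ + 24.46″ = 55.40767′; 37 + 55.40767/60 = 37.9234611
  hemisphere W, so the sign is −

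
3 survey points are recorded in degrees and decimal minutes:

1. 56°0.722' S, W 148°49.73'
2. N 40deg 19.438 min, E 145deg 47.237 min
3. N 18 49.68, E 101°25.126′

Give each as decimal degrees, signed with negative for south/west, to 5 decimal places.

Point 1:
  Lat: 0.722′ = 0.012033°; total 56.012033
  S ⇒ negate
  λ: 148 + 49.73/60 = 148.828833
  W → negative
Point 2:
  Latitude: 19.438′ = 0.323967°; total 40.323967
  N → positive
  λ: 145 + 47.237/60 = 145.787283
  E ⇒ keep positive
Point 3:
  Lat: 49.68′ = 0.828000°; total 18.828000
  N → positive
  λ: 25.126′ = 0.418767°; total 101.418767
  E ⇒ keep positive

1. -56.01203, -148.82883
2. 40.32397, 145.78728
3. 18.82800, 101.41877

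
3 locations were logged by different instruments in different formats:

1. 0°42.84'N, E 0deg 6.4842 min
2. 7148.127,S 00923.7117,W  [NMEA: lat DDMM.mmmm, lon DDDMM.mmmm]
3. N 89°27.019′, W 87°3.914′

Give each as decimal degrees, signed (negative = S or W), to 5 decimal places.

1. 0.71400, 0.10807
2. -71.80212, -9.39520
3. 89.45032, -87.06523

Point 1:
  Latitude: 42.84′ = 0.714000°; total 0.714000
  N → positive
  Lon: 6.4842′ = 0.108070°; total 0.108070
  E ⇒ keep positive
Point 2:
  φ: split at 2 digits → 71° and 48.127′; 71 + 48.127/60 = 71.802117
  S ⇒ negate
  Longitude: degrees = first 3 digits = 9, minutes = 23.7117; 9 + 23.7117/60 = 9.395195
  W → negative
Point 3:
  Lat: 27.019′ = 0.450317°; total 89.450317
  N ⇒ keep positive
  λ: 87 + 3.914/60 = 87.065233
  W ⇒ negate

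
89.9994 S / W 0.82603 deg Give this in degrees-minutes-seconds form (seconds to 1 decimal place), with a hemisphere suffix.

Latitude: 0.999400° → 59.96400′; 0.96400 × 60 = 57.840″
Longitude: 0.826030° → 49.56180′; 0.56180 × 60 = 33.708″

89°59′57.8″ S, 0°49′33.7″ W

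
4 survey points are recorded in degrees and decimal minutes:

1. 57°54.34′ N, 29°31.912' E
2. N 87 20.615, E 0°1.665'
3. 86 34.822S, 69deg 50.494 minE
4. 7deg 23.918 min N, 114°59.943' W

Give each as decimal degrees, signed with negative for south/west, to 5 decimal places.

1. 57.90567, 29.53187
2. 87.34358, 0.02775
3. -86.58037, 69.84157
4. 7.39863, -114.99905

Point 1:
  φ: 54.34′ = 0.905667°; total 57.905667
  N ⇒ keep positive
  Longitude: 29 + 31.912/60 = 29.531867
  E ⇒ keep positive
Point 2:
  Lat: 87 + 20.615/60 = 87.343583
  N ⇒ keep positive
  Longitude: 1.665′ = 0.027750°; total 0.027750
  E → positive
Point 3:
  Lat: 34.822′ = 0.580367°; total 86.580367
  S ⇒ negate
  λ: 50.494′ = 0.841567°; total 69.841567
  E → positive
Point 4:
  Latitude: 7 + 23.918/60 = 7.398633
  N → positive
  λ: 114 + 59.943/60 = 114.999050
  hemisphere W, so the sign is −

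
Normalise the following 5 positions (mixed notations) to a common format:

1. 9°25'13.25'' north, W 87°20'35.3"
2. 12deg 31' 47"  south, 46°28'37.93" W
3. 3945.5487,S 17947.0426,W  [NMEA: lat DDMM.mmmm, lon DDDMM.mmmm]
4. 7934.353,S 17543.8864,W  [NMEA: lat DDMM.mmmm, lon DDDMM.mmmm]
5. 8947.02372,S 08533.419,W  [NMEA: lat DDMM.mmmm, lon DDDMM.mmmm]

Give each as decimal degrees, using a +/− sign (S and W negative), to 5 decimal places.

Point 1:
  Lat: 9 + 25/60 + 13.25/3600 = 9.420347
  N ⇒ keep positive
  Lon: 87 + 20/60 + 35.3/3600 = 87.343139
  W → negative
Point 2:
  φ: 12 + 31/60 + 47/3600 = 12.529722
  S ⇒ negate
  λ: 28′ + 37.93″ = 28.63217′; 46 + 28.63217/60 = 46.477203
  W ⇒ negate
Point 3:
  Latitude: degrees = first 2 digits = 39, minutes = 45.5487; 39 + 45.5487/60 = 39.759145
  S ⇒ negate
  Longitude: split at 3 digits → 179° and 47.0426′; 179 + 47.0426/60 = 179.784043
  W ⇒ negate
Point 4:
  Lat: split at 2 digits → 79° and 34.353′; 79 + 34.353/60 = 79.572550
  S → negative
  Longitude: degrees = first 3 digits = 175, minutes = 43.8864; 175 + 43.8864/60 = 175.731440
  W ⇒ negate
Point 5:
  Lat: split at 2 digits → 89° and 47.02372′; 89 + 47.02372/60 = 89.783729
  S ⇒ negate
  Longitude: degrees = first 3 digits = 85, minutes = 33.419; 85 + 33.419/60 = 85.556983
  W → negative

1. 9.42035, -87.34314
2. -12.52972, -46.47720
3. -39.75915, -179.78404
4. -79.57255, -175.73144
5. -89.78373, -85.55698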